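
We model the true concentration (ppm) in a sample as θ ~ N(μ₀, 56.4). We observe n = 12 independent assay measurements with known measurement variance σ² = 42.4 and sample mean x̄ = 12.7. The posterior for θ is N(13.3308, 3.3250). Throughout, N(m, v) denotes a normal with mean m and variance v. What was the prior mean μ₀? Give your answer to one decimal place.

With known observation variance, the Normal–Normal posterior has precision τ_n = τ₀ + n/σ² and mean μ_n = (τ₀μ₀ + (n/σ²)x̄)/τ_n.
Here τ₀ = 1/56.4 = 0.017730 and τ_data = 12/42.4 = 0.283019, so τ_n = 0.300749.
Rearranging for μ₀: μ₀ = (μ_n·τ_n − τ_data·x̄)/τ₀ = (13.3308·0.300749 − 0.283019·12.7) / 0.017730 = 0.414883/0.017730 ≈ 23.4.

μ₀ = 23.4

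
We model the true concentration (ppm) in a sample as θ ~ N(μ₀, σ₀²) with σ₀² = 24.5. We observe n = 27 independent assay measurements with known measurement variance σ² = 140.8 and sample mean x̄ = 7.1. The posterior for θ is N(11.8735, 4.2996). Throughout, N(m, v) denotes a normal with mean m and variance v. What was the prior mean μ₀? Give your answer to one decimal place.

μ₀ = 34.3

The posterior mean is a precision-weighted average: μ_n = (τ₀μ₀ + τ_data·x̄)/(τ₀+τ_data), with τ₀=1/σ₀² and τ_data=n/σ².
Here τ₀ = 1/24.5 = 0.040816 and τ_data = 27/140.8 = 0.191761, so τ_n = 0.232577.
Rearranging for μ₀: μ₀ = (μ_n·τ_n − τ_data·x̄)/τ₀ = (11.8735·0.232577 − 0.191761·7.1) / 0.040816 = 1.400000/0.040816 ≈ 34.3.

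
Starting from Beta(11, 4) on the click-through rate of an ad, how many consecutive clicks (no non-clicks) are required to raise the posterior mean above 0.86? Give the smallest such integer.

After k clicks and 0 non-clicks the posterior is Beta(11+k, 4), with mean (11+k)/(11+4+k).
Set (11+k)/(15+k) > 0.86 and solve: k > (0.86·15 − 11)/(1 − 0.86) = 13.571.
The smallest integer exceeding 13.571 is 14.

k = 14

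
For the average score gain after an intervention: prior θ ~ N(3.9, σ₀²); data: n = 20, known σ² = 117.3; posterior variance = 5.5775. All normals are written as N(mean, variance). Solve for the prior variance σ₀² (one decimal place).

σ₀² = 113.8

Posterior precision equals prior precision plus data precision: 1/σ_n² = 1/σ₀² + n/σ².
So 1/σ₀² = 1/5.5775 − 20/117.3 = 0.179292 − 0.170503 = 0.008789.
Hence σ₀² = 1/0.008789 ≈ 113.8.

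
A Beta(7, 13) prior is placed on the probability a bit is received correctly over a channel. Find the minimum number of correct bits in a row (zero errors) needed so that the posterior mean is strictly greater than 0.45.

After k correct bits and 0 errors the posterior is Beta(7+k, 13), with mean (7+k)/(7+13+k).
Set (7+k)/(20+k) > 0.45 and solve: k > (0.45·20 − 7)/(1 − 0.45) = 3.636.
The smallest integer exceeding 3.636 is 4, and checking k=4: (11)/(24) = 0.4583 > 0.45.

k = 4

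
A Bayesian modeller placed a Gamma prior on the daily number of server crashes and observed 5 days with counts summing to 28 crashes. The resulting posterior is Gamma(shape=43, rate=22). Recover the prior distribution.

Gamma(shape=15, rate=17)

A Gamma(α, β) prior (rate parametrization) on a Poisson rate with n observations summing to S gives posterior Gamma(α+S, β+n).
So α = 43 − 28 = 15 and β = 22 − 5 = 17.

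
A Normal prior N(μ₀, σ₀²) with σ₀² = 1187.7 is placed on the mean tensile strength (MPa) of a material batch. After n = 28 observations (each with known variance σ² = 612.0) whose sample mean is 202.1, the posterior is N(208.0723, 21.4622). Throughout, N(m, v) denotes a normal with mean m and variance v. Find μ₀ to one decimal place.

μ₀ = 532.6

The posterior mean is a precision-weighted average: μ_n = (τ₀μ₀ + τ_data·x̄)/(τ₀+τ_data), with τ₀=1/σ₀² and τ_data=n/σ².
Here τ₀ = 1/1187.7 = 0.000842 and τ_data = 28/612.0 = 0.045752, so τ_n = 0.046594.
Rearranging for μ₀: μ₀ = (μ_n·τ_n − τ_data·x̄)/τ₀ = (208.0723·0.046594 − 0.045752·202.1) / 0.000842 = 0.448442/0.000842 ≈ 532.6.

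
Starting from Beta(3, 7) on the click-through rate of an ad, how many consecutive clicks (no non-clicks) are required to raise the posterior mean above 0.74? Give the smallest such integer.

After k clicks and 0 non-clicks the posterior is Beta(3+k, 7), with mean (3+k)/(3+7+k).
Set (3+k)/(10+k) > 0.74 and solve: k > (0.74·10 − 3)/(1 − 0.74) = 16.923.
The smallest integer exceeding 16.923 is 17.

k = 17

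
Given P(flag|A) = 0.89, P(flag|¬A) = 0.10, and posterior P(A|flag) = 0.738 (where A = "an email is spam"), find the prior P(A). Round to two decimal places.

In odds form, posterior odds = prior odds × likelihood ratio, so prior odds = posterior odds ÷ LR.
Posterior odds = 0.738/(1−0.738) = 2.8168. LR = 0.89/0.10 = 8.9000.
Prior odds = 2.8168/8.9000 = 0.3165, so P(A) = 0.3165/(1+0.3165) ≈ 0.24.

P(A) = 0.24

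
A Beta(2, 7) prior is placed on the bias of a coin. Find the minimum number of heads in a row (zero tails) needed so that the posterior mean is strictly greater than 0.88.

k = 50

After k heads and 0 tails the posterior is Beta(2+k, 7), with mean (2+k)/(2+7+k).
Set (2+k)/(9+k) > 0.88 and solve: k > (0.88·9 − 2)/(1 − 0.88) = 49.333.
The smallest integer exceeding 49.333 is 50, and checking k=50: (52)/(59) = 0.8814 > 0.88.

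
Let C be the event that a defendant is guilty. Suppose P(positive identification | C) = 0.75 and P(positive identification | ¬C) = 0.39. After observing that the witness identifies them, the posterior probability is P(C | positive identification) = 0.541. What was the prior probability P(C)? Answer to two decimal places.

P(C) = 0.38

Bayes' rule in odds form gives O(C|E) = O(C)·[P(E|C)/P(E|¬C)], hence O(C) = O(C|E)/LR.
Posterior odds = 0.541/(1−0.541) = 1.1786. LR = 0.75/0.39 = 1.9231.
Prior odds = 1.1786/1.9231 = 0.6129, so P(C) = 0.6129/(1+0.6129) ≈ 0.38.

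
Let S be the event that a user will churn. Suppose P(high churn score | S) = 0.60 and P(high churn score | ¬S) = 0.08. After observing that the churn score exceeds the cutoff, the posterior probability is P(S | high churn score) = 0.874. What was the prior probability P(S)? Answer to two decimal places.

P(S) = 0.48

Bayes' rule in odds form gives O(S|E) = O(S)·[P(E|S)/P(E|¬S)], hence O(S) = O(S|E)/LR.
Posterior odds = 0.874/(1−0.874) = 6.9365. LR = 0.60/0.08 = 7.5000.
Prior odds = 6.9365/7.5000 = 0.9249, so P(S) = 0.9249/(1+0.9249) ≈ 0.48.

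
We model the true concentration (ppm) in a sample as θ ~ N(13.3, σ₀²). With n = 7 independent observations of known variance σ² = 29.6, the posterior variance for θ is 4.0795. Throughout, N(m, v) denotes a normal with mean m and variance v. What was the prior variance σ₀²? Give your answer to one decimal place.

For the Normal–Normal model with known σ², precisions add: τ_n = τ₀ + n/σ².
So 1/σ₀² = 1/4.0795 − 7/29.6 = 0.245128 − 0.236486 = 0.008642.
Hence σ₀² = 1/0.008642 ≈ 115.7.

σ₀² = 115.7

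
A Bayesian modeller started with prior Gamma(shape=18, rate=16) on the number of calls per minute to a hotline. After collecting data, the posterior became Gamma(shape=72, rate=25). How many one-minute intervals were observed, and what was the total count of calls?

n = 9 one-minute intervals with total 54 calls

Gamma–Poisson conjugacy: posterior shape = α + Σxᵢ, posterior rate = β + n.
Matching: Σxᵢ = 72 − 18 = 54 and n = 25 − 16 = 9.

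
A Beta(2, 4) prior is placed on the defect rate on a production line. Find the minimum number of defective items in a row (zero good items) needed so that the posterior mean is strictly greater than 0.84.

k = 20

After k defective items and 0 good items the posterior is Beta(2+k, 4), with mean (2+k)/(2+4+k).
Set (2+k)/(6+k) > 0.84 and solve: k > (0.84·6 − 2)/(1 − 0.84) = 19.000.
The smallest integer exceeding 19.000 is 20.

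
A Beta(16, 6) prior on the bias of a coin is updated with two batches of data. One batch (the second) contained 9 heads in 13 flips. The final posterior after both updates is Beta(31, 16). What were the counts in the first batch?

6 heads and 6 tails

Because Beta–binomial updating is additive in the counts, the combined data contributed (α_post−α_prior, β_post−β_prior) successes and failures.
Total across both batches: 31−16=15 heads, 16−6=10 tails.
Subtract the second batch: 15−9=6 heads and 10−4=6 tails.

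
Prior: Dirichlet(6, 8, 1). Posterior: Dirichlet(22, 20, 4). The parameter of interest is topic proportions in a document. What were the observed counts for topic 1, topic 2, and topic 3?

For a Dirichlet(α) prior with multinomial counts c, the posterior is Dirichlet(α + c) componentwise.
Counts are posterior − prior componentwise: 22−6=16, 20−8=12, 4−1=3.

counts (16, 12, 3)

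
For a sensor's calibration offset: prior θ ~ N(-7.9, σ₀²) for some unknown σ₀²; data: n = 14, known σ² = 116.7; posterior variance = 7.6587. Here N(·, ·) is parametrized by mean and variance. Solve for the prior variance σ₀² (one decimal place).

σ₀² = 94.3

For the Normal–Normal model with known σ², precisions add: τ_n = τ₀ + n/σ².
So 1/σ₀² = 1/7.6587 − 14/116.7 = 0.130570 − 0.119966 = 0.010604.
Hence σ₀² = 1/0.010604 ≈ 94.3.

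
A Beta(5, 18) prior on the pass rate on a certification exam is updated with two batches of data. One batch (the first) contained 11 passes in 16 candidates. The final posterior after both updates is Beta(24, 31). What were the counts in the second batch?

8 passes and 8 failures

Because Beta–binomial updating is additive in the counts, the combined data contributed (α_post−α_prior, β_post−β_prior) successes and failures.
Total across both batches: 24−5=19 passes, 31−18=13 failures.
Subtract the first batch: 19−11=8 passes and 13−5=8 failures.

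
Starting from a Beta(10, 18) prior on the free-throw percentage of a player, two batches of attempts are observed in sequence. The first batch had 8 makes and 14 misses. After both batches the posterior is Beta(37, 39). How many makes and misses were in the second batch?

19 makes and 7 misses

Sequential conjugate updates are equivalent to a single update on the pooled data, so total successes = posterior α − prior α and total failures = posterior β − prior β.
Total across both batches: 37−10=27 makes, 39−18=21 misses.
Subtract the first batch: 27−8=19 makes and 21−14=7 misses.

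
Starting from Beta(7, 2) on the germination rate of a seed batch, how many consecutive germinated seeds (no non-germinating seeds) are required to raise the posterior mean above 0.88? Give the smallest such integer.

After k germinated seeds and 0 non-germinating seeds the posterior is Beta(7+k, 2), with mean (7+k)/(7+2+k).
Set (7+k)/(9+k) > 0.88 and solve: k > (0.88·9 − 7)/(1 − 0.88) = 7.667.
The smallest integer exceeding 7.667 is 8.

k = 8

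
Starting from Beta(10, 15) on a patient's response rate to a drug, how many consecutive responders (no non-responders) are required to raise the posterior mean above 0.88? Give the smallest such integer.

After k responders and 0 non-responders the posterior is Beta(10+k, 15), with mean (10+k)/(10+15+k).
Set (10+k)/(25+k) > 0.88 and solve: k > (0.88·25 − 10)/(1 − 0.88) = 100.000.
The smallest integer exceeding 100.000 is 101.

k = 101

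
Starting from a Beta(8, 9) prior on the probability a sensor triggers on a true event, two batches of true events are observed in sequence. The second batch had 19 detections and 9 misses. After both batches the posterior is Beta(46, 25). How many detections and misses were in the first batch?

19 detections and 7 misses

Sequential conjugate updates are equivalent to a single update on the pooled data, so total successes = posterior α − prior α and total failures = posterior β − prior β.
Total across both batches: 46−8=38 detections, 25−9=16 misses.
Subtract the second batch: 38−19=19 detections and 16−9=7 misses.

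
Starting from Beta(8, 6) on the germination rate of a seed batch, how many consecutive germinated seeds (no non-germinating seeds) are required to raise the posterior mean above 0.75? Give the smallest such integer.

k = 11

After k germinated seeds and 0 non-germinating seeds the posterior is Beta(8+k, 6), with mean (8+k)/(8+6+k).
Set (8+k)/(14+k) > 0.75 and solve: k > (0.75·14 − 8)/(1 − 0.75) = 10.000.
The smallest integer exceeding 10.000 is 11, and checking k=11: (19)/(25) = 0.7600 > 0.75.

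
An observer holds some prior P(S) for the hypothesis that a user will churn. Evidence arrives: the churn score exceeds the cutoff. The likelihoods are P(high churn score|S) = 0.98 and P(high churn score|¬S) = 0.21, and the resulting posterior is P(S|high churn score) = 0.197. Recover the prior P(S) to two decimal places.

P(S) = 0.05

In odds form, posterior odds = prior odds × likelihood ratio, so prior odds = posterior odds ÷ LR.
Posterior odds = 0.197/(1−0.197) = 0.2453. LR = 0.98/0.21 = 4.6667.
Prior odds = 0.2453/4.6667 = 0.0526, so P(S) = 0.0526/(1+0.0526) ≈ 0.05.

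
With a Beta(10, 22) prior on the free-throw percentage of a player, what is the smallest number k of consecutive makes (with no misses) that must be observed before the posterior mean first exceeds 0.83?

k = 98

After k makes and 0 misses the posterior is Beta(10+k, 22), with mean (10+k)/(10+22+k).
Set (10+k)/(32+k) > 0.83 and solve: k > (0.83·32 − 10)/(1 − 0.83) = 97.412.
The smallest integer exceeding 97.412 is 98.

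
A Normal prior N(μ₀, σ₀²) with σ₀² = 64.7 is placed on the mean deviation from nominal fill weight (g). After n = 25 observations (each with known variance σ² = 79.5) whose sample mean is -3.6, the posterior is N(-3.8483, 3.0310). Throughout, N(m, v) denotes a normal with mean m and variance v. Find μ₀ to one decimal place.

The posterior mean is a precision-weighted average: μ_n = (τ₀μ₀ + τ_data·x̄)/(τ₀+τ_data), with τ₀=1/σ₀² and τ_data=n/σ².
Here τ₀ = 1/64.7 = 0.015456 and τ_data = 25/79.5 = 0.314465, so τ_n = 0.329921.
Rearranging for μ₀: μ₀ = (μ_n·τ_n − τ_data·x̄)/τ₀ = (-3.8483·0.329921 − 0.314465·-3.6) / 0.015456 = -0.137561/0.015456 ≈ -8.9.

μ₀ = -8.9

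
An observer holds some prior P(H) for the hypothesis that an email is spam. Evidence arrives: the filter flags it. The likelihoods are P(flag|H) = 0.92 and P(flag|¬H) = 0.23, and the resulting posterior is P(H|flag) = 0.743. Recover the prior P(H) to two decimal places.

P(H) = 0.42

Bayes' rule in odds form gives O(H|E) = O(H)·[P(E|H)/P(E|¬H)], hence O(H) = O(H|E)/LR.
Posterior odds = 0.743/(1−0.743) = 2.8911. LR = 0.92/0.23 = 4.0000.
Prior odds = 2.8911/4.0000 = 0.7228, so P(H) = 0.7228/(1+0.7228) ≈ 0.42.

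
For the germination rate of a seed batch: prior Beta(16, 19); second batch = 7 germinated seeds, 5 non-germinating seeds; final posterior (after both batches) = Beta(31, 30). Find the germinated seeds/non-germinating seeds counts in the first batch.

8 germinated seeds and 6 non-germinating seeds

Because Beta–binomial updating is additive in the counts, the combined data contributed (α_post−α_prior, β_post−β_prior) successes and failures.
Total across both batches: 31−16=15 germinated seeds, 30−19=11 non-germinating seeds.
Subtract the second batch: 15−7=8 germinated seeds and 11−5=6 non-germinating seeds.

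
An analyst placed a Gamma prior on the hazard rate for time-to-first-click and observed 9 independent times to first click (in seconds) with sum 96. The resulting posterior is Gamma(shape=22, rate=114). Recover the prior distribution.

Gamma–exponential conjugacy: posterior shape = α + n, posterior rate = β + Σtᵢ.
So α = 22 − 9 = 13 and β = 114 − 96 = 18.

Gamma(shape=13, rate=18)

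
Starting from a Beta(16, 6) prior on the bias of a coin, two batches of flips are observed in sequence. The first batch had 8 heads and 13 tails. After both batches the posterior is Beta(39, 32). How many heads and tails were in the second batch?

Because Beta–binomial updating is additive in the counts, the combined data contributed (α_post−α_prior, β_post−β_prior) successes and failures.
Total across both batches: 39−16=23 heads, 32−6=26 tails.
Subtract the first batch: 23−8=15 heads and 26−13=13 tails.

15 heads and 13 tails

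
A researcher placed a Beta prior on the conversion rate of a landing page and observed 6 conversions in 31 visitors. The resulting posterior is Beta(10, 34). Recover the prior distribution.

Beta(4, 9)

A Beta(a, b) prior with s successes and f failures in binomial data gives a Beta(a+s, b+f) posterior.
Subtract the data counts: 10−6=4, 34−25=9.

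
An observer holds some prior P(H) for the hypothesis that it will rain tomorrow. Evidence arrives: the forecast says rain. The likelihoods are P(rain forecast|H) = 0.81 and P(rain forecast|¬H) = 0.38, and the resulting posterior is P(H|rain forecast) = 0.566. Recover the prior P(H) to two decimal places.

In odds form, posterior odds = prior odds × likelihood ratio, so prior odds = posterior odds ÷ LR.
Posterior odds = 0.566/(1−0.566) = 1.3041. LR = 0.81/0.38 = 2.1316.
Prior odds = 1.3041/2.1316 = 0.6118, so P(H) = 0.6118/(1+0.6118) ≈ 0.38.

P(H) = 0.38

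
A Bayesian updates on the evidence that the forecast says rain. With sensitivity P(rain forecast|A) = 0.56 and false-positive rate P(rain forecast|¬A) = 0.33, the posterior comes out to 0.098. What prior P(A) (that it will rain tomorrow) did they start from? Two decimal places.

Bayes' rule in odds form gives O(A|E) = O(A)·[P(E|A)/P(E|¬A)], hence O(A) = O(A|E)/LR.
Posterior odds = 0.098/(1−0.098) = 0.1086. LR = 0.56/0.33 = 1.6970.
Prior odds = 0.1086/1.6970 = 0.0640, so P(A) = 0.0640/(1+0.0640) ≈ 0.06.

P(A) = 0.06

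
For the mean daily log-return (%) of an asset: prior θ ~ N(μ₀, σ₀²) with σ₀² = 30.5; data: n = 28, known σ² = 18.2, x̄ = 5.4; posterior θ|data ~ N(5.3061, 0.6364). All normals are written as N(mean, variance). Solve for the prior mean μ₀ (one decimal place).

μ₀ = 0.9

The posterior mean is a precision-weighted average: μ_n = (τ₀μ₀ + τ_data·x̄)/(τ₀+τ_data), with τ₀=1/σ₀² and τ_data=n/σ².
Here τ₀ = 1/30.5 = 0.032787 and τ_data = 28/18.2 = 1.538462, so τ_n = 1.571249.
Rearranging for μ₀: μ₀ = (μ_n·τ_n − τ_data·x̄)/τ₀ = (5.3061·1.571249 − 1.538462·5.4) / 0.032787 = 0.029510/0.032787 ≈ 0.9.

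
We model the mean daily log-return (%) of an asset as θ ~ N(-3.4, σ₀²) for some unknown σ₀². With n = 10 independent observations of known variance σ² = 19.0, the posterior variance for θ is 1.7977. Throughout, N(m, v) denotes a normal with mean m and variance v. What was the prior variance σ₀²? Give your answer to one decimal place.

σ₀² = 33.4

Posterior precision equals prior precision plus data precision: 1/σ_n² = 1/σ₀² + n/σ².
So 1/σ₀² = 1/1.7977 − 10/19.0 = 0.556266 − 0.526316 = 0.029950.
Hence σ₀² = 1/0.029950 ≈ 33.4.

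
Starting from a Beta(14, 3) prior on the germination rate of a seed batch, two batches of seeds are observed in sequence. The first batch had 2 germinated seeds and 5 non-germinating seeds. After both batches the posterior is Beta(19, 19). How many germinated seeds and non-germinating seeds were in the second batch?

3 germinated seeds and 11 non-germinating seeds

Sequential conjugate updates are equivalent to a single update on the pooled data, so total successes = posterior α − prior α and total failures = posterior β − prior β.
Total across both batches: 19−14=5 germinated seeds, 19−3=16 non-germinating seeds.
Subtract the first batch: 5−2=3 germinated seeds and 16−5=11 non-germinating seeds.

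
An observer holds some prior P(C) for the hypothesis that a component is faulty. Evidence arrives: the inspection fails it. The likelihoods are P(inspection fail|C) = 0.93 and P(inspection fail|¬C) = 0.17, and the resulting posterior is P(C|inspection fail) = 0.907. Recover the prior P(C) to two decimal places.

In odds form, posterior odds = prior odds × likelihood ratio, so prior odds = posterior odds ÷ LR.
Posterior odds = 0.907/(1−0.907) = 9.7527. LR = 0.93/0.17 = 5.4706.
Prior odds = 9.7527/5.4706 = 1.7827, so P(C) = 1.7827/(1+1.7827) ≈ 0.64.

P(C) = 0.64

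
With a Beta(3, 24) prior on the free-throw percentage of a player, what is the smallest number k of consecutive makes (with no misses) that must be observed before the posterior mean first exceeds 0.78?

k = 83

After k makes and 0 misses the posterior is Beta(3+k, 24), with mean (3+k)/(3+24+k).
Set (3+k)/(27+k) > 0.78 and solve: k > (0.78·27 − 3)/(1 − 0.78) = 82.091.
The smallest integer exceeding 82.091 is 83, and checking k=83: (86)/(110) = 0.7818 > 0.78.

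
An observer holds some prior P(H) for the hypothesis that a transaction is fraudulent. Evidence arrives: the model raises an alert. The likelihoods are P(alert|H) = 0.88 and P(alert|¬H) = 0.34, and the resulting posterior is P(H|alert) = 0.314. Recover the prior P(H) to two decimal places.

P(H) = 0.15

Bayes' rule in odds form gives O(H|E) = O(H)·[P(E|H)/P(E|¬H)], hence O(H) = O(H|E)/LR.
Posterior odds = 0.314/(1−0.314) = 0.4577. LR = 0.88/0.34 = 2.5882.
Prior odds = 0.4577/2.5882 = 0.1768, so P(H) = 0.1768/(1+0.1768) ≈ 0.15.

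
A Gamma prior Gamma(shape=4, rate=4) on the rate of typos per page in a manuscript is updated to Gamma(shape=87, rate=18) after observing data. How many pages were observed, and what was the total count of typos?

A Gamma(α, β) prior (rate parametrization) on a Poisson rate with n observations summing to S gives posterior Gamma(α+S, β+n).
Matching: Σxᵢ = 87 − 4 = 83 and n = 18 − 4 = 14.

n = 14 pages with total 83 typos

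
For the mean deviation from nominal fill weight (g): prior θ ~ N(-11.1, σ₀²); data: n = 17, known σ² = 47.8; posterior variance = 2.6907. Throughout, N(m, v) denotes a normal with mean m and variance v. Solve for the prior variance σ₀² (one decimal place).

Posterior precision equals prior precision plus data precision: 1/σ_n² = 1/σ₀² + n/σ².
So 1/σ₀² = 1/2.6907 − 17/47.8 = 0.371650 − 0.355649 = 0.016001.
Hence σ₀² = 1/0.016001 ≈ 62.5.

σ₀² = 62.5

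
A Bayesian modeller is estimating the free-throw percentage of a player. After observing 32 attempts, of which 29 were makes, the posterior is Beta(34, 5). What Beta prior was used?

Beta(5, 2)

A Beta(a, b) prior with s successes and f failures in binomial data gives a Beta(a+s, b+f) posterior.
Subtract the data counts: 34−29=5, 5−3=2.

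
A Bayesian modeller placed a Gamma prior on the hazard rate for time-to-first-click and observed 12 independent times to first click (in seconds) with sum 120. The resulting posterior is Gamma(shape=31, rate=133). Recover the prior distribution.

Gamma–exponential conjugacy: posterior shape = α + n, posterior rate = β + Σtᵢ.
So α = 31 − 12 = 19 and β = 133 − 120 = 13.

Gamma(shape=19, rate=13)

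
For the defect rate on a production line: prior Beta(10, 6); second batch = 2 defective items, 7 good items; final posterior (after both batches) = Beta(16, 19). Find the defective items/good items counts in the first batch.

Sequential conjugate updates are equivalent to a single update on the pooled data, so total successes = posterior α − prior α and total failures = posterior β − prior β.
Total across both batches: 16−10=6 defective items, 19−6=13 good items.
Subtract the second batch: 6−2=4 defective items and 13−7=6 good items.

4 defective items and 6 good items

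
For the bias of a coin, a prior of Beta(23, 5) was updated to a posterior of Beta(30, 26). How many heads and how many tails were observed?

Under Beta–binomial conjugacy the posterior parameters are (a+s, b+f).
So s = 30 − 23 = 7 and f = 26 − 5 = 21.

7 heads and 21 tails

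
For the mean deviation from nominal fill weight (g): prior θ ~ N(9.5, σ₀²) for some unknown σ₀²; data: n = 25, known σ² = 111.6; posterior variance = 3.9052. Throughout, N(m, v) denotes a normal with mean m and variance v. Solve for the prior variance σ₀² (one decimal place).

For the Normal–Normal model with known σ², precisions add: τ_n = τ₀ + n/σ².
So 1/σ₀² = 1/3.9052 − 25/111.6 = 0.256069 − 0.224014 = 0.032055.
Hence σ₀² = 1/0.032055 ≈ 31.2.

σ₀² = 31.2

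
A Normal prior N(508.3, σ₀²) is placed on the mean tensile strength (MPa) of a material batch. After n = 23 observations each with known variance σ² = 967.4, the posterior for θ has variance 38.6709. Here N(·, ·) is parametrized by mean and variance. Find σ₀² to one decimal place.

Posterior precision equals prior precision plus data precision: 1/σ_n² = 1/σ₀² + n/σ².
So 1/σ₀² = 1/38.6709 − 23/967.4 = 0.025859 − 0.023775 = 0.002084.
Hence σ₀² = 1/0.002084 ≈ 479.8.

σ₀² = 479.8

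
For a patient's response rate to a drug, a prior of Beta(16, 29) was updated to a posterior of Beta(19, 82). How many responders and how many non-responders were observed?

3 responders and 53 non-responders

Under Beta–binomial conjugacy the posterior parameters are (α+s, β+f).
Match parameters: s=19−16=3, f=82−29=53.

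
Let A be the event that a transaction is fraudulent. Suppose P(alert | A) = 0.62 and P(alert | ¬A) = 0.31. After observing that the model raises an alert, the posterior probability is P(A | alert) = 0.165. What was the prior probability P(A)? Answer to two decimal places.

Bayes' rule in odds form gives O(A|E) = O(A)·[P(E|A)/P(E|¬A)], hence O(A) = O(A|E)/LR.
Posterior odds = 0.165/(1−0.165) = 0.1976. LR = 0.62/0.31 = 2.0000.
Prior odds = 0.1976/2.0000 = 0.0988, so P(A) = 0.0988/(1+0.0988) ≈ 0.09.

P(A) = 0.09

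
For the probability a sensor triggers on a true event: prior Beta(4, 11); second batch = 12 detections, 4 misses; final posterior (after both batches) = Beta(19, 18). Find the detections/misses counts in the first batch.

3 detections and 3 misses

Sequential conjugate updates are equivalent to a single update on the pooled data, so total successes = posterior α − prior α and total failures = posterior β − prior β.
Total across both batches: 19−4=15 detections, 18−11=7 misses.
Subtract the second batch: 15−12=3 detections and 7−4=3 misses.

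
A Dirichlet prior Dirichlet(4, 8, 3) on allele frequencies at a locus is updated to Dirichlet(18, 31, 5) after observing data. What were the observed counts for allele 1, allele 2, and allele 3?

For a Dirichlet(α) prior with multinomial counts c, the posterior is Dirichlet(α + c) componentwise.
Counts are posterior − prior componentwise: 18−4=14, 31−8=23, 5−3=2.

counts (14, 23, 2)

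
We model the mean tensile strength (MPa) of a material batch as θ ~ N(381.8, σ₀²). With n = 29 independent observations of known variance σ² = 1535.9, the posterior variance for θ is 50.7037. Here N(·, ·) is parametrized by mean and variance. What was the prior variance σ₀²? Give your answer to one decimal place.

For the Normal–Normal model with known σ², precisions add: τ_n = τ₀ + n/σ².
So 1/σ₀² = 1/50.7037 − 29/1535.9 = 0.019722 − 0.018881 = 0.000841.
Hence σ₀² = 1/0.000841 ≈ 1189.1.

σ₀² = 1189.1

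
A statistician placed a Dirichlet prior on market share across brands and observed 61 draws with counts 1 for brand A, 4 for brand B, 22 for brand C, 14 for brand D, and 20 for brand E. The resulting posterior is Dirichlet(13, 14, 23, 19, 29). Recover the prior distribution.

For a Dirichlet(α) prior with multinomial counts c, the posterior is Dirichlet(α + c) componentwise.
Subtract each count from the matching posterior parameter: 13−1=12, 14−4=10, 23−22=1, 19−14=5, 29−20=9.

Dirichlet(12, 10, 1, 5, 9)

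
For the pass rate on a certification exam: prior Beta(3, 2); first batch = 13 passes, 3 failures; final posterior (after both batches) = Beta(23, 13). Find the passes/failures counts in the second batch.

7 passes and 8 failures

Because Beta–binomial updating is additive in the counts, the combined data contributed (α_post−α_prior, β_post−β_prior) successes and failures.
Total across both batches: 23−3=20 passes, 13−2=11 failures.
Subtract the first batch: 20−13=7 passes and 11−3=8 failures.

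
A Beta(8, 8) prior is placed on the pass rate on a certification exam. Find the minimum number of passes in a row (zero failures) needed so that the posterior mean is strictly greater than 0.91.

k = 73

After k passes and 0 failures the posterior is Beta(8+k, 8), with mean (8+k)/(8+8+k).
Set (8+k)/(16+k) > 0.91 and solve: k > (0.91·16 − 8)/(1 − 0.91) = 72.889.
The smallest integer exceeding 72.889 is 73.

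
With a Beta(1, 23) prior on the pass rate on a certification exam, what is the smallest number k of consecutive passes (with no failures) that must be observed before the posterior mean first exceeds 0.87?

k = 153

After k passes and 0 failures the posterior is Beta(1+k, 23), with mean (1+k)/(1+23+k).
Set (1+k)/(24+k) > 0.87 and solve: k > (0.87·24 − 1)/(1 − 0.87) = 152.923.
The smallest integer exceeding 152.923 is 153.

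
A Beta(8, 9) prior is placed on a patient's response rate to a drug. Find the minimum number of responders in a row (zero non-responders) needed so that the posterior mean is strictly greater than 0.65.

After k responders and 0 non-responders the posterior is Beta(8+k, 9), with mean (8+k)/(8+9+k).
Set (8+k)/(17+k) > 0.65 and solve: k > (0.65·17 − 8)/(1 − 0.65) = 8.714.
The smallest integer exceeding 8.714 is 9.

k = 9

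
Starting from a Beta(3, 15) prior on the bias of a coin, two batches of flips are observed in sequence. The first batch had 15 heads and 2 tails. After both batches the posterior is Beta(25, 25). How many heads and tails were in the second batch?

7 heads and 8 tails

Sequential conjugate updates are equivalent to a single update on the pooled data, so total successes = posterior α − prior α and total failures = posterior β − prior β.
Total across both batches: 25−3=22 heads, 25−15=10 tails.
Subtract the first batch: 22−15=7 heads and 10−2=8 tails.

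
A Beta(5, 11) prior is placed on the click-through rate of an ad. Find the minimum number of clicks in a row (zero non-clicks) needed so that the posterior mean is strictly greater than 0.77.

k = 32

After k clicks and 0 non-clicks the posterior is Beta(5+k, 11), with mean (5+k)/(5+11+k).
Set (5+k)/(16+k) > 0.77 and solve: k > (0.77·16 − 5)/(1 − 0.77) = 31.826.
The smallest integer exceeding 31.826 is 32, and checking k=32: (37)/(48) = 0.7708 > 0.77.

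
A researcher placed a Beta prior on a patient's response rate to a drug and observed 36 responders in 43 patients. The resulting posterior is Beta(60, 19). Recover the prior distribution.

Beta(24, 12)

A Beta(α, β) prior with s successes and f failures in binomial data gives a Beta(α+s, β+f) posterior.
Subtract the data counts: 60−36=24, 19−7=12.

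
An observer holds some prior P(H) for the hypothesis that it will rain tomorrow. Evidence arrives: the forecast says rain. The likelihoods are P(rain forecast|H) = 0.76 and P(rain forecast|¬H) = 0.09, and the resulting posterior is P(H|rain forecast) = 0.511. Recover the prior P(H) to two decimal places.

In odds form, posterior odds = prior odds × likelihood ratio, so prior odds = posterior odds ÷ LR.
Posterior odds = 0.511/(1−0.511) = 1.0450. LR = 0.76/0.09 = 8.4444.
Prior odds = 1.0450/8.4444 = 0.1238, so P(H) = 0.1238/(1+0.1238) ≈ 0.11.

P(H) = 0.11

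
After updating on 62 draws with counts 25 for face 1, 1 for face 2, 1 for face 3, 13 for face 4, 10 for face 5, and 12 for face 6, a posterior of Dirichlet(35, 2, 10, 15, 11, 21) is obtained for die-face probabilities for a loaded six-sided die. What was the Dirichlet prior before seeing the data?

Dirichlet(10, 1, 9, 2, 1, 9)

For a Dirichlet(α) prior with multinomial counts c, the posterior is Dirichlet(α + c) componentwise.
Subtract each count from the matching posterior parameter: 35−25=10, 2−1=1, 10−1=9, 15−13=2, 11−10=1, 21−12=9.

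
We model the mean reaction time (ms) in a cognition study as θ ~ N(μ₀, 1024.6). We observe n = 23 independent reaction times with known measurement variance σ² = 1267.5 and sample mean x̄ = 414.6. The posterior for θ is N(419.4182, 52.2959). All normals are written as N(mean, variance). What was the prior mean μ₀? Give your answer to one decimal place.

With known observation variance, the Normal–Normal posterior has precision τ_n = τ₀ + n/σ² and mean μ_n = (τ₀μ₀ + (n/σ²)x̄)/τ_n.
Here τ₀ = 1/1024.6 = 0.000976 and τ_data = 23/1267.5 = 0.018146, so τ_n = 0.019122.
Rearranging for μ₀: μ₀ = (μ_n·τ_n − τ_data·x̄)/τ₀ = (419.4182·0.019122 − 0.018146·414.6) / 0.000976 = 0.496783/0.000976 ≈ 509.0.

μ₀ = 509.0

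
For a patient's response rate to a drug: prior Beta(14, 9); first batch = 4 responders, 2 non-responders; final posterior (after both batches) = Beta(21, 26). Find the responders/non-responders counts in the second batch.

Because Beta–binomial updating is additive in the counts, the combined data contributed (α_post−α_prior, β_post−β_prior) successes and failures.
Total across both batches: 21−14=7 responders, 26−9=17 non-responders.
Subtract the first batch: 7−4=3 responders and 17−2=15 non-responders.

3 responders and 15 non-responders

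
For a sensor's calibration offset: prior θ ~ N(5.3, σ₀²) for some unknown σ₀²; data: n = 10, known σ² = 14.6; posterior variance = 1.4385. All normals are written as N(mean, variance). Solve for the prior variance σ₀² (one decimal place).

For the Normal–Normal model with known σ², precisions add: τ_n = τ₀ + n/σ².
So 1/σ₀² = 1/1.4385 − 10/14.6 = 0.695169 − 0.684932 = 0.010237.
Hence σ₀² = 1/0.010237 ≈ 97.7.

σ₀² = 97.7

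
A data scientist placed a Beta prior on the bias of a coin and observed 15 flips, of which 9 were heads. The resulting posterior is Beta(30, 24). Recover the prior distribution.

Beta is conjugate to the binomial likelihood: posterior = Beta(α+s, β+f).
So α = 30 − 9 = 21 and β = 24 − 6 = 18.

Beta(21, 18)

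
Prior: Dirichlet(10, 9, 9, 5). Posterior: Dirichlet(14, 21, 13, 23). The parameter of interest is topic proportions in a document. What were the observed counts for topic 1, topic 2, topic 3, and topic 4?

For a Dirichlet(α) prior with multinomial counts c, the posterior is Dirichlet(α + c) componentwise.
Counts are posterior − prior componentwise: 14−10=4, 21−9=12, 13−9=4, 23−5=18.

counts (4, 12, 4, 18)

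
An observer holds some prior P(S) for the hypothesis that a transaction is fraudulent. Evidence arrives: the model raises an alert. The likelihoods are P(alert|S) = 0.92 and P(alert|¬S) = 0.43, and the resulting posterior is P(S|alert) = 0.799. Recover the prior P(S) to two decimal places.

In odds form, posterior odds = prior odds × likelihood ratio, so prior odds = posterior odds ÷ LR.
Posterior odds = 0.799/(1−0.799) = 3.9751. LR = 0.92/0.43 = 2.1395.
Prior odds = 3.9751/2.1395 = 1.8580, so P(S) = 1.8580/(1+1.8580) ≈ 0.65.

P(S) = 0.65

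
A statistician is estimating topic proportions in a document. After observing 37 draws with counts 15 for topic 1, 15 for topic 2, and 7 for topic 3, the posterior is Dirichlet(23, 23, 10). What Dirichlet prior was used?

For a Dirichlet(α) prior with multinomial counts c, the posterior is Dirichlet(α + c) componentwise.
Subtract each count from the matching posterior parameter: 23−15=8, 23−15=8, 10−7=3.

Dirichlet(8, 8, 3)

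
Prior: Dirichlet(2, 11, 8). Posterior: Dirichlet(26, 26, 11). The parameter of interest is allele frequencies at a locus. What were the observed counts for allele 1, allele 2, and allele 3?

For a Dirichlet(α) prior with multinomial counts c, the posterior is Dirichlet(α + c) componentwise.
Counts are posterior − prior componentwise: 26−2=24, 26−11=15, 11−8=3.

counts (24, 15, 3)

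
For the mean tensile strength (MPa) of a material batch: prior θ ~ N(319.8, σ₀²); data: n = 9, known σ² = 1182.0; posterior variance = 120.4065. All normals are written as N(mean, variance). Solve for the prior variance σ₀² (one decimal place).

σ₀² = 1447.2

For the Normal–Normal model with known σ², precisions add: τ_n = τ₀ + n/σ².
So 1/σ₀² = 1/120.4065 − 9/1182.0 = 0.008305 − 0.007614 = 0.000691.
Hence σ₀² = 1/0.000691 ≈ 1447.2.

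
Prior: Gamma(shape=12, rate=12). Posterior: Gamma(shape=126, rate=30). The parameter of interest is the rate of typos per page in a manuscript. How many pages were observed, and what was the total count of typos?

n = 18 pages with total 114 typos

Gamma–Poisson conjugacy: posterior shape = α + Σxᵢ, posterior rate = β + n.
Matching: Σxᵢ = 126 − 12 = 114 and n = 30 − 12 = 18.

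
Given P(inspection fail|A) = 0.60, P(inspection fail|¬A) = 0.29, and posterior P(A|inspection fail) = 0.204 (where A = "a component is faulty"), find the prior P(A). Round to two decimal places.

P(A) = 0.11

Bayes' rule in odds form gives O(A|E) = O(A)·[P(E|A)/P(E|¬A)], hence O(A) = O(A|E)/LR.
Posterior odds = 0.204/(1−0.204) = 0.2563. LR = 0.60/0.29 = 2.0690.
Prior odds = 0.2563/2.0690 = 0.1239, so P(A) = 0.1239/(1+0.1239) ≈ 0.11.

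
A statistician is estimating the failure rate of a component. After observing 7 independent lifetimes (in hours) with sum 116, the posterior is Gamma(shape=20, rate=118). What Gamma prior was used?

Gamma(shape=13, rate=2)

Gamma–exponential conjugacy: posterior shape = α + n, posterior rate = β + Σtᵢ.
So α = 20 − 7 = 13 and β = 118 − 116 = 2.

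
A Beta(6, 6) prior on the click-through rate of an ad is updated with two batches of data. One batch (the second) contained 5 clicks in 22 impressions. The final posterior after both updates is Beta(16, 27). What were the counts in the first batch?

5 clicks and 4 non-clicks

Because Beta–binomial updating is additive in the counts, the combined data contributed (α_post−α_prior, β_post−β_prior) successes and failures.
Total across both batches: 16−6=10 clicks, 27−6=21 non-clicks.
Subtract the second batch: 10−5=5 clicks and 21−17=4 non-clicks.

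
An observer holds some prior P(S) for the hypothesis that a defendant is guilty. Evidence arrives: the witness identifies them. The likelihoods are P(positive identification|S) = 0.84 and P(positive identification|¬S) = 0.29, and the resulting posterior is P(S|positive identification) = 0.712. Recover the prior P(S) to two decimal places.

P(S) = 0.46

Bayes' rule in odds form gives O(S|E) = O(S)·[P(E|S)/P(E|¬S)], hence O(S) = O(S|E)/LR.
Posterior odds = 0.712/(1−0.712) = 2.4722. LR = 0.84/0.29 = 2.8966.
Prior odds = 2.4722/2.8966 = 0.8535, so P(S) = 0.8535/(1+0.8535) ≈ 0.46.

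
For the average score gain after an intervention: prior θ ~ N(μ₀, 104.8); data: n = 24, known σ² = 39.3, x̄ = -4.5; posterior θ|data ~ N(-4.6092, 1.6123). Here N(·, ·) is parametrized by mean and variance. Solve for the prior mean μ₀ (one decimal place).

μ₀ = -11.6

The posterior mean is a precision-weighted average: μ_n = (τ₀μ₀ + τ_data·x̄)/(τ₀+τ_data), with τ₀=1/σ₀² and τ_data=n/σ².
Here τ₀ = 1/104.8 = 0.009542 and τ_data = 24/39.3 = 0.610687, so τ_n = 0.620229.
Rearranging for μ₀: μ₀ = (μ_n·τ_n − τ_data·x̄)/τ₀ = (-4.6092·0.620229 − 0.610687·-4.5) / 0.009542 = -0.110668/0.009542 ≈ -11.6.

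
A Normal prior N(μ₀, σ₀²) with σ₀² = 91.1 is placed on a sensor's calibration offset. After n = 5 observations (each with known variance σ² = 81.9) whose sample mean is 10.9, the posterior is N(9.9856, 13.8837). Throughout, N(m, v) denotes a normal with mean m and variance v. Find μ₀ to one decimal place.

μ₀ = 4.9

With known observation variance, the Normal–Normal posterior has precision τ_n = τ₀ + n/σ² and mean μ_n = (τ₀μ₀ + (n/σ²)x̄)/τ_n.
Here τ₀ = 1/91.1 = 0.010977 and τ_data = 5/81.9 = 0.061050, so τ_n = 0.072027.
Rearranging for μ₀: μ₀ = (μ_n·τ_n − τ_data·x̄)/τ₀ = (9.9856·0.072027 − 0.061050·10.9) / 0.010977 = 0.053788/0.010977 ≈ 4.9.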